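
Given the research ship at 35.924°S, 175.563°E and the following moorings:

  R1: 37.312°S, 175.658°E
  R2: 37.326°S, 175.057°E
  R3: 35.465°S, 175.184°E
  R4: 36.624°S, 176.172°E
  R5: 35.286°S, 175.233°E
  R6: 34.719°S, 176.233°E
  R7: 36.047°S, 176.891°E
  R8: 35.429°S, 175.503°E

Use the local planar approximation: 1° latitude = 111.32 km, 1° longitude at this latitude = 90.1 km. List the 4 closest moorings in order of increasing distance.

R8, R3, R5, R4

Distances from 35.924°S, 175.563°E:
R1: 154.749 km
R2: 162.593 km
R3: 61.456 km
R4: 95.305 km
R5: 76.995 km
R6: 147.098 km
R7: 120.434 km
R8: 55.368 km
Sorted: R8 (55.368 km) < R3 (61.456 km) < R5 (76.995 km) < R4 (95.305 km) < R7 (120.434 km) < R6 (147.098 km) < …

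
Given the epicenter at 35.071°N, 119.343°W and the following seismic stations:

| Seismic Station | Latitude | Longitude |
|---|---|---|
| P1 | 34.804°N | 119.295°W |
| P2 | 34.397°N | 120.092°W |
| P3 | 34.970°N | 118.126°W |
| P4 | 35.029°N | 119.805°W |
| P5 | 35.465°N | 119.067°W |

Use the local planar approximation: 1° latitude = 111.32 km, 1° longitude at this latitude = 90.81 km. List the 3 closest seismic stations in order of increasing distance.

Distances from 35.071°N, 119.343°W:
P1: √((-0.267·111.32)² + (0.048·90.81)²) = √(883.42344 + 18.99983) = 30.040 km
P2: √((-0.674·111.32)² + (-0.749·90.81)²) = √(5629.45288 + 4626.27012) = 101.271 km
P3: √((-0.101·111.32)² + (1.217·90.81)²) = √(126.41224 + 12213.73542) = 111.086 km
P4: √((-0.042·111.32)² + (-0.462·90.81)²) = √(21.85974 + 1760.15658) = 42.214 km
P5: √((0.394·111.32)² + (0.276·90.81)²) = √(1923.70662 + 628.18204) = 50.516 km
Sorted: P1 (30.040 km) < P4 (42.214 km) < P5 (50.516 km) < P2 (101.271 km) < P3 (111.086 km)

P1, P4, P5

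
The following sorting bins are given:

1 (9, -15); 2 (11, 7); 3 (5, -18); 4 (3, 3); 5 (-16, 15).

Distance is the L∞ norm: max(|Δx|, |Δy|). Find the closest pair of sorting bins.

Pairwise distances:
1–3: 4
2–4: 8
1–4: 18
4–5: 19
3–4: 21
1–2: 22
2–3: 25
2–5: 27
1–5: 30
3–5: 33
Closest pair: 1–3 at 4.

1 and 3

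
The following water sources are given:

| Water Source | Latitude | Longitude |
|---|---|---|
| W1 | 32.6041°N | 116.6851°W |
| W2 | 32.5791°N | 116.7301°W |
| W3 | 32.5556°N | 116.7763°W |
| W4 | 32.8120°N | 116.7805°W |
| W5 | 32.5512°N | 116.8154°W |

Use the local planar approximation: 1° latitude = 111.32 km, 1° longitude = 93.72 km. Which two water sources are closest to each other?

Pairwise distances:
W1–W2: √((-0.0250·111.32)² + (-0.0450·93.72)²) = √(7.745089 + 17.786463) = 5.0529 km
W1–W3: √((-0.0485·111.32)² + (-0.0912·93.72)²) = √(29.149417 + 73.055722) = 10.1097 km
W1–W4: √((0.2079·111.32)² + (-0.0954·93.72)²) = √(535.618260 + 79.939478) = 24.8104 km
W1–W5: √((-0.0529·111.32)² + (-0.1303·93.72)²) = √(34.678295 + 149.126008) = 13.5574 km
W2–W3: √((-0.0235·111.32)² + (-0.0462·93.72)²) = √(6.843561 + 18.747722) = 5.0588 km
W2–W4: √((0.2329·111.32)² + (-0.0504·93.72)²) = √(672.179669 + 22.311339) = 26.3532 km
W2–W5: √((-0.0279·111.32)² + (-0.0853·93.72)²) = √(9.646168 + 63.909088) = 8.5764 km
W3–W4: √((0.2564·111.32)² + (-0.0042·93.72)²) = √(814.671338 + 0.154940) = 28.5452 km
W3–W5: √((-0.0044·111.32)² + (-0.0391·93.72)²) = √(0.239912 + 13.428208) = 3.6970 km
W4–W5: √((-0.2608·111.32)² + (-0.0349·93.72)²) = √(842.871888 + 10.698316) = 29.2159 km
Closest pair: W3–W5 at 3.6970 km.

W3 and W5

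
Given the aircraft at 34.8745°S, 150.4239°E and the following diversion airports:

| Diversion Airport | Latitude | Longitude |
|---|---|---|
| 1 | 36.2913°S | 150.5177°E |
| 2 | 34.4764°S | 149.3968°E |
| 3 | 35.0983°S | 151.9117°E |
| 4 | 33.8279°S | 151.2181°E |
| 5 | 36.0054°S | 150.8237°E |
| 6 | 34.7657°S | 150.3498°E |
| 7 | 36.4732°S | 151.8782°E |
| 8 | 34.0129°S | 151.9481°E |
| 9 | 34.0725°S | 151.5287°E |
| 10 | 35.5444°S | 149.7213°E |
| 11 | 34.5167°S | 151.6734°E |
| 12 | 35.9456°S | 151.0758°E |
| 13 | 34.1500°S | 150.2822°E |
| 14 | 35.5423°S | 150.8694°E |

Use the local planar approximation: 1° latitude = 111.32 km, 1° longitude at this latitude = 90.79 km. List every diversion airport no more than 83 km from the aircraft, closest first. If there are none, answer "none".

Distances from 34.8745°S, 150.4239°E:
1: 157.9479 km
2: 103.2453 km
3: 137.3556 km
4: 137.0153 km
5: 131.0201 km
6: 13.8546 km
7: 221.5984 km
8: 168.3715 km
9: 134.2823 km
10: 98.1337 km
11: 120.2313 km
12: 133.1162 km
13: 81.6710 km
14: 84.6305 km
Threshold 83 km: 6 (13.8546 km), 13 (81.6710 km) are within range.

6, 13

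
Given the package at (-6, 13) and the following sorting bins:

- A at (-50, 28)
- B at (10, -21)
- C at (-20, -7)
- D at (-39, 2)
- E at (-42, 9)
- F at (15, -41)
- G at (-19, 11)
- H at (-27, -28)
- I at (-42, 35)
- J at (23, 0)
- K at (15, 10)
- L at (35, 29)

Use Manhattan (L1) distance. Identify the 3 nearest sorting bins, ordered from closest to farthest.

Distances from (-6, 13):
A: |-44| + |15| = 44 + 15 = 59
B: |16| + |-34| = 16 + 34 = 50
C: |-14| + |-20| = 14 + 20 = 34
D: |-33| + |-11| = 33 + 11 = 44
E: |-36| + |-4| = 36 + 4 = 40
F: |21| + |-54| = 21 + 54 = 75
G: |-13| + |-2| = 13 + 2 = 15
H: |-21| + |-41| = 21 + 41 = 62
I: |-36| + |22| = 36 + 22 = 58
J: |29| + |-13| = 29 + 13 = 42
K: |21| + |-3| = 21 + 3 = 24
L: |41| + |16| = 41 + 16 = 57
Sorted: G (15) < K (24) < C (34) < E (40) < J (42) < …

G, K, C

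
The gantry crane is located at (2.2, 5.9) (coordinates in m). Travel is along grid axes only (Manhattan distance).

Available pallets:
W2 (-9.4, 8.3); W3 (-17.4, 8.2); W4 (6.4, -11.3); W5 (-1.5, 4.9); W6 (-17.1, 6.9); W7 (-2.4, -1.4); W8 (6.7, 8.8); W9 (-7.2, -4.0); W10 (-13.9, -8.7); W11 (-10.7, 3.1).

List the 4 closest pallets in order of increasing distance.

W5, W8, W7, W2

Distances from (2.2, 5.9):
W2: |-11.6| + |2.4| = 11.6 + 2.4 = 14.0 m
W3: |-19.6| + |2.3| = 19.6 + 2.3 = 21.9 m
W4: |4.2| + |-17.2| = 4.2 + 17.2 = 21.4 m
W5: |-3.7| + |-1.0| = 3.7 + 1.0 = 4.7 m
W6: |-19.3| + |1.0| = 19.3 + 1.0 = 20.3 m
W7: |-4.6| + |-7.3| = 4.6 + 7.3 = 11.9 m
W8: |4.5| + |2.9| = 4.5 + 2.9 = 7.4 m
W9: |-9.4| + |-9.9| = 9.4 + 9.9 = 19.3 m
W10: |-16.1| + |-14.6| = 16.1 + 14.6 = 30.7 m
W11: |-12.9| + |-2.8| = 12.9 + 2.8 = 15.7 m
Sorted: W5 (4.7 m) < W8 (7.4 m) < W7 (11.9 m) < W2 (14.0 m) < W11 (15.7 m) < W9 (19.3 m) < …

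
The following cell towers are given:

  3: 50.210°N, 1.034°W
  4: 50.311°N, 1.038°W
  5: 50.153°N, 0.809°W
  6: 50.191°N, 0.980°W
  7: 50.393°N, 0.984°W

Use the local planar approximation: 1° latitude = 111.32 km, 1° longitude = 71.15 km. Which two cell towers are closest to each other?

Pairwise distances:
3–4: 11.247 km
3–5: 17.220 km
3–6: 4.386 km
3–7: 20.680 km
4–5: 23.976 km
4–6: 13.981 km
4–7: 9.904 km
5–6: 12.881 km
5–7: 29.476 km
6–7: 22.488 km
Closest pair: 3–6 at 4.386 km.

3 and 6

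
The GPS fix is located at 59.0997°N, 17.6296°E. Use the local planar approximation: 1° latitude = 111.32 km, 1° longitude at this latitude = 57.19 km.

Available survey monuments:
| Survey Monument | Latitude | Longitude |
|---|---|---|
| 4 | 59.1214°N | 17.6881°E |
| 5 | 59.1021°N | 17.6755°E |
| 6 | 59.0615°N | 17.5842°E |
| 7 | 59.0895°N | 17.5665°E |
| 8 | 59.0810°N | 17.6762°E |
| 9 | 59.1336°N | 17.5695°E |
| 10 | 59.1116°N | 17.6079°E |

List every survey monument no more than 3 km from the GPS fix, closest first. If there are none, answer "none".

Distances from 59.0997°N, 17.6296°E:
4: √((0.0217·111.32)² + (0.0585·57.19)²) = √(5.835336 + 11.193140) = 4.1266 km
5: √((0.0024·111.32)² + (0.0459·57.19)²) = √(0.071379 + 6.890735) = 2.6386 km
6: √((-0.0382·111.32)² + (-0.0454·57.19)²) = √(18.083110 + 6.741428) = 4.9824 km
7: √((-0.0102·111.32)² + (-0.0631·57.19)²) = √(1.289278 + 13.022636) = 3.7831 km
8: √((-0.0187·111.32)² + (0.0466·57.19)²) = √(4.333408 + 7.102513) = 3.3817 km
9: √((0.0339·111.32)² + (-0.0601·57.19)²) = √(14.241174 + 11.813787) = 5.1044 km
10: √((0.0119·111.32)² + (-0.0217·57.19)²) = √(1.754851 + 1.540138) = 1.8152 km
Threshold 3 km: 10 (1.8152 km), 5 (2.6386 km) are within range.

10, 5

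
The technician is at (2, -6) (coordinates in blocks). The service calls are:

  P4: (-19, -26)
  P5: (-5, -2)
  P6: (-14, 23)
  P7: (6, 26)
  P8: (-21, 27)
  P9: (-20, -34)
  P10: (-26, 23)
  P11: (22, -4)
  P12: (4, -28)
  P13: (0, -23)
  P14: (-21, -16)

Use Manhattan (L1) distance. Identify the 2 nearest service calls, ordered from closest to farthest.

Distances from (2, -6):
P4: |-21| + |-20| = 21 + 20 = 41 blocks
P5: |-7| + |4| = 7 + 4 = 11 blocks
P6: |-16| + |29| = 16 + 29 = 45 blocks
P7: |4| + |32| = 4 + 32 = 36 blocks
P8: |-23| + |33| = 23 + 33 = 56 blocks
P9: |-22| + |-28| = 22 + 28 = 50 blocks
P10: |-28| + |29| = 28 + 29 = 57 blocks
P11: |20| + |2| = 20 + 2 = 22 blocks
P12: |2| + |-22| = 2 + 22 = 24 blocks
P13: |-2| + |-17| = 2 + 17 = 19 blocks
P14: |-23| + |-10| = 23 + 10 = 33 blocks
Sorted: P5 (11 blocks) < P13 (19 blocks) < P11 (22 blocks) < P12 (24 blocks) < …

P5, P13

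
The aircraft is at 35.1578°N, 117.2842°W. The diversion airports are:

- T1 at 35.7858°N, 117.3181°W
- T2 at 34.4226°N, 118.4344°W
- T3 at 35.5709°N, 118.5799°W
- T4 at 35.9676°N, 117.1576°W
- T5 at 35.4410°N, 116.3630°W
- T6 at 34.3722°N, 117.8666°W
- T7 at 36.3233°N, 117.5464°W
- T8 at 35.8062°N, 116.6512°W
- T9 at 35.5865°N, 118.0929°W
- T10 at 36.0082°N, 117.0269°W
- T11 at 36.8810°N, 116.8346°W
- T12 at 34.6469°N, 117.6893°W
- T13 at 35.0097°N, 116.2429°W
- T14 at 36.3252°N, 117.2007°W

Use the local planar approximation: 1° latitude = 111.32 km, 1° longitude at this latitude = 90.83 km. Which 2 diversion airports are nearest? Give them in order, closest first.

Distances from 35.1578°N, 117.2842°W:
T1: √((0.6280·111.32)² + (-0.0339·90.83)²) = √(4887.262688 + 9.481085) = 69.9767 km
T2: √((-0.7352·111.32)² + (-1.1502·90.83)²) = √(6698.188914 + 10914.537941) = 132.7129 km
T3: √((0.4131·111.32)² + (-1.2957·90.83)²) = √(2114.739052 + 13850.566791) = 126.3539 km
T4: √((0.8098·111.32)² + (0.1266·90.83)²) = √(8126.470070 + 132.228795) = 90.8774 km
T5: √((0.2832·111.32)² + (0.9212·90.83)²) = √(993.877579 + 7001.103321) = 89.4147 km
T6: √((-0.7856·111.32)² + (-0.5824·90.83)²) = √(7648.025810 + 2798.345674) = 102.2075 km
T7: √((1.1655·111.32)² + (-0.2622·90.83)²) = √(16833.365413 + 567.184042) = 131.9111 km
T8: √((0.6484·111.32)² + (0.6330·90.83)²) = √(5209.936232 + 3305.719871) = 92.2803 km
T9: √((0.4287·111.32)² + (-0.8087·90.83)²) = √(2277.473657 + 5395.522583) = 87.5956 km
T10: √((0.8504·111.32)² + (0.2573·90.83)²) = √(8961.751524 + 546.183028) = 97.5086 km
T11: √((1.7232·111.32)² + (0.4496·90.83)²) = √(36797.453675 + 1667.674290) = 196.1253 km
T12: √((-0.5109·111.32)² + (-0.4051·90.83)²) = √(3234.582263 + 1353.889172) = 67.7383 km
T13: √((-0.1481·111.32)² + (1.0413·90.83)²) = √(271.804418 + 8945.618337) = 96.0074 km
T14: √((1.1674·111.32)² + (0.0835·90.83)²) = √(16888.293708 + 57.521682) = 130.1761 km
Sorted: T12 (67.7383 km) < T1 (69.9767 km) < T9 (87.5956 km) < T5 (89.4147 km) < …

T12, T1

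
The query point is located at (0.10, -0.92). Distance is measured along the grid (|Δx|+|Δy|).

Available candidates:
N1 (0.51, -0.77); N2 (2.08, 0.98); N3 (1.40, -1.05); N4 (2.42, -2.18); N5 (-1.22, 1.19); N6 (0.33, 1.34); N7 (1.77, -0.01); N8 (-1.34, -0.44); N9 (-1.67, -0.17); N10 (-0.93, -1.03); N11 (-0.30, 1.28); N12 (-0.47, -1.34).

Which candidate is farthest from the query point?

N2

Distances from (0.10, -0.92):
N1: |0.41| + |0.15| = 0.41 + 0.15 = 0.56
N2: |1.98| + |1.90| = 1.98 + 1.90 = 3.88
N3: |1.30| + |-0.13| = 1.30 + 0.13 = 1.43
N4: |2.32| + |-1.26| = 2.32 + 1.26 = 3.58
N5: |-1.32| + |2.11| = 1.32 + 2.11 = 3.43
N6: |0.23| + |2.26| = 0.23 + 2.26 = 2.49
N7: |1.67| + |0.91| = 1.67 + 0.91 = 2.58
N8: |-1.44| + |0.48| = 1.44 + 0.48 = 1.92
N9: |-1.77| + |0.75| = 1.77 + 0.75 = 2.52
N10: |-1.03| + |-0.11| = 1.03 + 0.11 = 1.14
N11: |-0.40| + |2.20| = 0.40 + 2.20 = 2.60
N12: |-0.57| + |-0.42| = 0.57 + 0.42 = 0.99
Maximum: N2 at 3.88.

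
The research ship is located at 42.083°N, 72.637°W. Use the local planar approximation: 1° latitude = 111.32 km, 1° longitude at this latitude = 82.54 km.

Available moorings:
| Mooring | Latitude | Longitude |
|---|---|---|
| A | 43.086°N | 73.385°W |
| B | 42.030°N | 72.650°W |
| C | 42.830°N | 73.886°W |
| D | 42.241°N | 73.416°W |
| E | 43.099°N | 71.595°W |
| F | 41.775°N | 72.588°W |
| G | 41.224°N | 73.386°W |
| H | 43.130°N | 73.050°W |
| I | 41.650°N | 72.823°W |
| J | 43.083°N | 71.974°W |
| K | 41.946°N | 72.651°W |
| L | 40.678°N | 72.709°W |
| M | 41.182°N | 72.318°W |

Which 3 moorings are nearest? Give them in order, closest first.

Distances from 42.083°N, 72.637°W:
A: 127.587 km
B: 5.997 km
C: 132.450 km
D: 66.661 km
E: 142.088 km
F: 34.524 km
G: 113.868 km
H: 121.435 km
I: 50.587 km
J: 124.044 km
K: 15.295 km
L: 156.517 km
M: 103.698 km
Sorted: B (5.997 km) < K (15.295 km) < F (34.524 km) < I (50.587 km) < D (66.661 km) < …

B, K, F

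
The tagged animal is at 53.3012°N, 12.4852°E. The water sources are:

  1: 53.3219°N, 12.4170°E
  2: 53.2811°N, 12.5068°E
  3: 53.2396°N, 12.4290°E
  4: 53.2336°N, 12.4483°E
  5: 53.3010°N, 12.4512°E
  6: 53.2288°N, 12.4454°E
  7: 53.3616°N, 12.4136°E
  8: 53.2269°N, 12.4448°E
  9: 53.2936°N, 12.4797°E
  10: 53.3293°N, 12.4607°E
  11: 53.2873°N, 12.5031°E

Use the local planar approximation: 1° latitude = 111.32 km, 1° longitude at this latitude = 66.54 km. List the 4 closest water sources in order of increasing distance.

Distances from 53.3012°N, 12.4852°E:
1: 5.0896 km
2: 2.6594 km
3: 7.8107 km
4: 7.9157 km
5: 2.2625 km
6: 8.4835 km
7: 8.2406 km
8: 8.6970 km
9: 0.9218 km
10: 3.5274 km
11: 1.9527 km
Sorted: 9 (0.9218 km) < 11 (1.9527 km) < 5 (2.2625 km) < 2 (2.6594 km) < 10 (3.5274 km) < 1 (5.0896 km) < …

9, 11, 5, 2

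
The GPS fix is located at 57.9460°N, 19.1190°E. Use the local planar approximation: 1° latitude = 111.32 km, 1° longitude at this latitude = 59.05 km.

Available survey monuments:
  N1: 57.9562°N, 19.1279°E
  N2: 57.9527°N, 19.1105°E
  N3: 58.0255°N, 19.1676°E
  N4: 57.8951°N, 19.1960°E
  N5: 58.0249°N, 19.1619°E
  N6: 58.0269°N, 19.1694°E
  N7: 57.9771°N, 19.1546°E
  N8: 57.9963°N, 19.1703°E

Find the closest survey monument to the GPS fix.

Distances from 57.9460°N, 19.1190°E:
N1: √((0.0102·111.32)² + (0.0089·59.05)²) = √(1.289278 + 0.276198) = 1.2512 km
N2: √((0.0067·111.32)² + (-0.0085·59.05)²) = √(0.556283 + 0.251929) = 0.8990 km
N3: √((0.0795·111.32)² + (0.0486·59.05)²) = √(78.321438 + 8.235924) = 9.3036 km
N4: √((-0.0509·111.32)² + (0.0770·59.05)²) = √(32.105686 + 20.673845) = 7.2650 km
N5: √((0.0789·111.32)² + (0.0429·59.05)²) = √(77.143689 + 6.417330) = 9.1412 km
N6: √((0.0809·111.32)² + (0.0504·59.05)²) = √(81.104218 + 8.857290) = 9.4848 km
N7: √((0.0311·111.32)² + (0.0356·59.05)²) = √(11.985804 + 4.419161) = 4.0503 km
N8: √((0.0503·111.32)² + (0.0513·59.05)²) = √(31.353236 + 9.176446) = 6.3663 km
Minimum: N2 at 0.8990 km.

N2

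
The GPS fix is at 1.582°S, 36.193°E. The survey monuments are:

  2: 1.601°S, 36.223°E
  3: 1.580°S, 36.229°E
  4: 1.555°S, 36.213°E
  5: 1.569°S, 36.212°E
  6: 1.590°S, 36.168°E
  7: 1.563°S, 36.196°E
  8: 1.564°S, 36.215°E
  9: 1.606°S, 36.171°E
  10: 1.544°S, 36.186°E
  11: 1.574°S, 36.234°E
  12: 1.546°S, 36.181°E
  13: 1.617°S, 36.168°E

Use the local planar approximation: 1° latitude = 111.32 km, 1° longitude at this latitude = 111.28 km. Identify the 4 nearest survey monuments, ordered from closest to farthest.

Distances from 1.582°S, 36.193°E:
2: 3.952 km
3: 4.012 km
4: 3.740 km
5: 2.562 km
6: 2.921 km
7: 2.141 km
8: 3.164 km
9: 3.624 km
10: 4.301 km
11: 4.649 km
12: 4.224 km
13: 4.787 km
Sorted: 7 (2.141 km) < 5 (2.562 km) < 6 (2.921 km) < 8 (3.164 km) < 9 (3.624 km) < 4 (3.740 km) < …

7, 5, 6, 8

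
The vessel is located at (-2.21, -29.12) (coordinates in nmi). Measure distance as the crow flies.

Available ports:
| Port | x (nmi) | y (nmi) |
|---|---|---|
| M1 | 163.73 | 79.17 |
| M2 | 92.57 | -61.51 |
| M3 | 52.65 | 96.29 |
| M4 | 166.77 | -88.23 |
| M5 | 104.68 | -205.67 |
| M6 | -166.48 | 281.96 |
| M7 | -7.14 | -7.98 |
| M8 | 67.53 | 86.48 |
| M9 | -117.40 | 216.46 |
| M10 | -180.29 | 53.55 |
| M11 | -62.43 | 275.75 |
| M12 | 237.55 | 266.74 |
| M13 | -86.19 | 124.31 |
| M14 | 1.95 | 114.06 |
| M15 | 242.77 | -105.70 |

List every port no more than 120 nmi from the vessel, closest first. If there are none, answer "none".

M7, M2

Distances from (-2.21, -29.12):
M1: √((165.94)² + (108.29)²) = √(27536.0836 + 11726.7241) = 198.15 nmi
M2: √((94.78)² + (-32.39)²) = √(8983.2484 + 1049.1121) = 100.16 nmi
M3: √((54.86)² + (125.41)²) = √(3009.6196 + 15727.6681) = 136.88 nmi
M4: √((168.98)² + (-59.11)²) = √(28554.2404 + 3493.9921) = 179.02 nmi
M5: √((106.89)² + (-176.55)²) = √(11425.4721 + 31169.9025) = 206.39 nmi
M6: √((-164.27)² + (311.08)²) = √(26984.6329 + 96770.7664) = 351.79 nmi
M7: √((-4.93)² + (21.14)²) = √(24.3049 + 446.8996) = 21.71 nmi
M8: √((69.74)² + (115.60)²) = √(4863.6676 + 13363.3600) = 135.01 nmi
M9: √((-115.19)² + (245.58)²) = √(13268.7361 + 60309.5364) = 271.25 nmi
M10: √((-178.08)² + (82.67)²) = √(31712.4864 + 6834.3289) = 196.33 nmi
M11: √((-60.22)² + (304.87)²) = √(3626.4484 + 92945.7169) = 310.76 nmi
M12: √((239.76)² + (295.86)²) = √(57484.8576 + 87533.1396) = 380.81 nmi
M13: √((-83.98)² + (153.43)²) = √(7052.6404 + 23540.7649) = 174.91 nmi
M14: √((4.16)² + (143.18)²) = √(17.3056 + 20500.5124) = 143.24 nmi
M15: √((244.98)² + (-76.58)²) = √(60015.2004 + 5864.4964) = 256.67 nmi
Threshold 120 nmi: M7 (21.71 nmi), M2 (100.16 nmi) are within range.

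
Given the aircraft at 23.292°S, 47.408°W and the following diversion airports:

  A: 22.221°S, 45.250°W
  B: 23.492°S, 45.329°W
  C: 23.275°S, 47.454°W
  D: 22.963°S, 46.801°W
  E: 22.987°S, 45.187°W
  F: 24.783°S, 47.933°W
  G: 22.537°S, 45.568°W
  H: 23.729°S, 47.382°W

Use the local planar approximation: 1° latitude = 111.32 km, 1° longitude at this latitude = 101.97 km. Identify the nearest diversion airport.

C

Distances from 23.292°S, 47.408°W:
A: 250.274 km
B: 213.162 km
C: 5.058 km
D: 71.920 km
E: 229.006 km
F: 174.398 km
G: 205.589 km
H: 48.719 km
Minimum: C at 5.058 km.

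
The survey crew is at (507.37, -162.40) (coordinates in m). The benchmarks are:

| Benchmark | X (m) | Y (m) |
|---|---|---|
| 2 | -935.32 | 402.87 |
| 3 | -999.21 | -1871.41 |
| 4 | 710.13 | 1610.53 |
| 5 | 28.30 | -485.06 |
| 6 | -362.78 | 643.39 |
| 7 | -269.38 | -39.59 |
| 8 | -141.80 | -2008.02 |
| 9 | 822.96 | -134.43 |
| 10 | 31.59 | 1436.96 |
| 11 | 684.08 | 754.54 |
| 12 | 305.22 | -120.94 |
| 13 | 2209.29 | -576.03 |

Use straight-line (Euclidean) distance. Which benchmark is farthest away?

Distances from (507.37, -162.40):
2: √((-1442.69)² + (565.27)²) = √(2081354.4361 + 319530.1729) = 1549.48 m
3: √((-1506.58)² + (-1709.01)²) = √(2269783.2964 + 2920715.1801) = 2278.27 m
4: √((202.76)² + (1772.93)²) = √(41111.6176 + 3143280.7849) = 1784.49 m
5: √((-479.07)² + (-322.66)²) = √(229508.0649 + 104109.4756) = 577.60 m
6: √((-870.15)² + (805.79)²) = √(757161.0225 + 649297.5241) = 1185.94 m
7: √((-776.75)² + (122.81)²) = √(603340.5625 + 15082.2961) = 786.40 m
8: √((-649.17)² + (-1845.62)²) = √(421421.6889 + 3406313.1844) = 1956.46 m
9: √((315.59)² + (27.97)²) = √(99597.0481 + 782.3209) = 316.83 m
10: √((-475.78)² + (1599.36)²) = √(226366.6084 + 2557952.4096) = 1668.63 m
11: √((176.71)² + (916.94)²) = √(31226.4241 + 840778.9636) = 933.81 m
12: √((-202.15)² + (41.46)²) = √(40864.6225 + 1718.9316) = 206.36 m
13: √((1701.92)² + (-413.63)²) = √(2896531.6864 + 171089.7769) = 1751.46 m
Maximum: 3 at 2278.27 m.

3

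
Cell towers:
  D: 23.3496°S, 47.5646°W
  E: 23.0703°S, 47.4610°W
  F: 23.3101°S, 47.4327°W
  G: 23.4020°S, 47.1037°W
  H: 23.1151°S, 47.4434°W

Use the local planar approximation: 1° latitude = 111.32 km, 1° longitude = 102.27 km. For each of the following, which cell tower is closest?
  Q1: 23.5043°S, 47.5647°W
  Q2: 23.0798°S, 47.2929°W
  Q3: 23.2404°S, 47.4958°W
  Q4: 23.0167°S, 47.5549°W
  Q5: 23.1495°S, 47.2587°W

Q1→D; Q2→H; Q3→F; Q4→E; Q5→H

Q1 at 23.5043°S, 47.5647°W:
  D: √((0.1547·111.32)² + (0.0001·102.27)²) = √(296.569867 + 0.000105) = 17.2212 km
  E: √((0.4340·111.32)² + (0.1037·102.27)²) = √(2334.134374 + 112.474488) = 49.4632 km
  F: √((0.1942·111.32)² + (0.1320·102.27)²) = √(467.352797 + 182.240280) = 25.4871 km
  G: √((0.1023·111.32)² + (0.4610·102.27)²) = √(129.687364 + 2222.789633) = 48.5023 km
  H: √((0.3892·111.32)² + (0.1213·102.27)²) = √(1877.120093 + 153.892733) = 45.0668 km
  → nearest: D (17.2212 km)
Q2 at 23.0798°S, 47.2929°W:
  D: √((-0.2698·111.32)² + (-0.2717·102.27)²) = √(902.049325 + 772.103976) = 40.9164 km
  E: √((0.0095·111.32)² + (-0.1681·102.27)²) = √(1.118391 + 295.550664) = 17.2241 km
  F: √((-0.2303·111.32)² + (-0.1398·102.27)²) = √(657.255564 + 204.414103) = 29.3542 km
  G: √((-0.3222·111.32)² + (0.1892·102.27)²) = √(1286.463496 + 374.402531) = 40.7537 km
  H: √((-0.0353·111.32)² + (-0.1505·102.27)²) = √(15.441725 + 236.902428) = 15.8853 km
  → nearest: H (15.8853 km)
Q3 at 23.2404°S, 47.4958°W:
  D: √((-0.1092·111.32)² + (-0.0688·102.27)²) = √(147.771837 + 49.507773) = 14.0456 km
  E: √((0.1701·111.32)² + (0.0348·102.27)²) = √(358.554372 + 12.666453) = 19.2671 km
  F: √((-0.0697·111.32)² + (0.0631·102.27)²) = √(60.202143 + 41.644268) = 10.0919 km
  G: √((-0.1616·111.32)² + (0.3921·102.27)²) = √(323.615346 + 1608.015373) = 43.9503 km
  H: √((0.1253·111.32)² + (0.0524·102.27)²) = √(194.557751 + 28.718324) = 14.9424 km
  → nearest: F (10.0919 km)
Q4 at 23.0167°S, 47.5549°W:
  D: √((-0.3329·111.32)² + (-0.0097·102.27)²) = √(1373.327086 + 0.984102) = 37.0717 km
  E: √((-0.0536·111.32)² + (0.0939·102.27)²) = √(35.602129 + 92.220548) = 11.3059 km
  F: √((-0.2934·111.32)² + (0.1222·102.27)²) = √(1066.759734 + 156.184857) = 34.9706 km
  G: √((-0.3853·111.32)² + (0.4512·102.27)²) = √(1839.689007 + 2129.289409) = 62.9998 km
  H: √((-0.0984·111.32)² + (0.1115·102.27)²) = √(119.987662 + 130.030804) = 15.8120 km
  → nearest: E (11.3059 km)
Q5 at 23.1495°S, 47.2587°W:
  D: √((-0.2001·111.32)² + (-0.3059·102.27)²) = √(496.181506 + 978.713245) = 38.4044 km
  E: √((0.0792·111.32)² + (-0.2023·102.27)²) = √(77.731448 + 428.043866) = 22.4894 km
  F: √((-0.1606·111.32)² + (-0.1740·102.27)²) = √(319.622598 + 316.661313) = 25.2247 km
  G: √((-0.2525·111.32)² + (0.1550·102.27)²) = √(790.076529 + 251.281148) = 32.2701 km
  H: √((0.0344·111.32)² + (-0.1847·102.27)²) = √(14.664366 + 356.804483) = 19.2735 km
  → nearest: H (19.2735 km)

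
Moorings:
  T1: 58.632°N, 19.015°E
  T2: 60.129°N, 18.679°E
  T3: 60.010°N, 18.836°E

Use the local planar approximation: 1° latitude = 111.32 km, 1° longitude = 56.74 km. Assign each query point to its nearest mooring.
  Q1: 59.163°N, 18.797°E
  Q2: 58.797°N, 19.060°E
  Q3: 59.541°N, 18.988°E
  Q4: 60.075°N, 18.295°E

Q1 at 59.163°N, 18.797°E:
  T1: √((-0.531·111.32)² + (0.218·56.74)²) = √(3494.10086 + 153.00008) = 60.391 km
  T2: √((0.966·111.32)² + (-0.118·56.74)²) = √(11563.80203 + 44.82731) = 107.743 km
  T3: √((0.847·111.32)² + (0.039·56.74)²) = √(8890.23449 + 4.89675) = 94.314 km
  → nearest: T1 (60.391 km)
Q2 at 58.797°N, 19.060°E:
  T1: √((-0.165·111.32)² + (-0.045·56.74)²) = √(337.37608 + 6.51934) = 18.544 km
  T2: √((1.332·111.32)² + (-0.381·56.74)²) = √(21986.43646 + 467.33533) = 149.846 km
  T3: √((1.213·111.32)² + (-0.224·56.74)²) = √(18233.41417 + 161.53800) = 135.628 km
  → nearest: T1 (18.544 km)
Q3 at 59.541°N, 18.988°E:
  T1: √((-0.909·111.32)² + (0.027·56.74)²) = √(10239.39181 + 2.34696) = 101.201 km
  T2: √((0.588·111.32)² + (-0.309·56.74)²) = √(4284.50888 + 307.39417) = 67.764 km
  T3: √((0.469·111.32)² + (-0.152·56.74)²) = √(2725.78803 + 74.38166) = 52.917 km
  → nearest: T3 (52.917 km)
Q4 at 60.075°N, 18.295°E:
  T1: √((-1.443·111.32)² + (0.720·56.74)²) = √(25803.52612 + 1668.95127) = 165.748 km
  T2: √((0.054·111.32)² + (0.384·56.74)²) = √(36.13549 + 474.72392) = 22.602 km
  T3: √((-0.065·111.32)² + (0.541·56.74)²) = √(52.35680 + 942.26529) = 31.538 km
  → nearest: T2 (22.602 km)

Q1→T1; Q2→T1; Q3→T3; Q4→T2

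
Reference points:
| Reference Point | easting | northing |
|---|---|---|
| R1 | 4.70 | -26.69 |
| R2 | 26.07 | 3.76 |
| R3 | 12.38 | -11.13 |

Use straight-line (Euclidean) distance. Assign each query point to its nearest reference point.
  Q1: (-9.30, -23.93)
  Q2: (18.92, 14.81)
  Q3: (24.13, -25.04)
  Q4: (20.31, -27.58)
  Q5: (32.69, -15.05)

Q1 at (-9.30, -23.93):
  R1: √((14.00)² + (-2.76)²) = √(196.0000 + 7.6176) = 14.27
  R2: √((35.37)² + (27.69)²) = √(1251.0369 + 766.7361) = 44.92
  R3: √((21.68)² + (12.80)²) = √(470.0224 + 163.8400) = 25.18
  → nearest: R1 (14.27)
Q2 at (18.92, 14.81):
  R1: √((-14.22)² + (-41.50)²) = √(202.2084 + 1722.2500) = 43.87
  R2: √((7.15)² + (-11.05)²) = √(51.1225 + 122.1025) = 13.16
  R3: √((-6.54)² + (-25.94)²) = √(42.7716 + 672.8836) = 26.75
  → nearest: R2 (13.16)
Q3 at (24.13, -25.04):
  R1: √((-19.43)² + (-1.65)²) = √(377.5249 + 2.7225) = 19.50
  R2: √((1.94)² + (28.80)²) = √(3.7636 + 829.4400) = 28.87
  R3: √((-11.75)² + (13.91)²) = √(138.0625 + 193.4881) = 18.21
  → nearest: R3 (18.21)
Q4 at (20.31, -27.58):
  R1: √((-15.61)² + (0.89)²) = √(243.6721 + 0.7921) = 15.64
  R2: √((5.76)² + (31.34)²) = √(33.1776 + 982.1956) = 31.86
  R3: √((-7.93)² + (16.45)²) = √(62.8849 + 270.6025) = 18.26
  → nearest: R1 (15.64)
Q5 at (32.69, -15.05):
  R1: √((-27.99)² + (-11.64)²) = √(783.4401 + 135.4896) = 30.31
  R2: √((-6.62)² + (18.81)²) = √(43.8244 + 353.8161) = 19.94
  R3: √((-20.31)² + (3.92)²) = √(412.4961 + 15.3664) = 20.68
  → nearest: R2 (19.94)

Q1→R1; Q2→R2; Q3→R3; Q4→R1; Q5→R2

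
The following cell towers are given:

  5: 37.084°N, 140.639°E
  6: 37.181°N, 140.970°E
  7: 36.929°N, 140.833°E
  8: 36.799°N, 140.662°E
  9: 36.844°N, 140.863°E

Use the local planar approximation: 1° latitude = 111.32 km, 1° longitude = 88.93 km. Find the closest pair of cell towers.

Pairwise distances:
5–6: √((0.097·111.32)² + (0.331·88.93)²) = √(116.59767 + 866.46809) = 31.354 km
5–7: √((-0.155·111.32)² + (0.194·88.93)²) = √(297.72122 + 297.64600) = 24.400 km
5–8: √((-0.285·111.32)² + (0.023·88.93)²) = √(1006.55177 + 4.18362) = 31.792 km
5–9: √((-0.240·111.32)² + (0.224·88.93)²) = √(713.78740 + 396.81915) = 33.326 km
6–7: √((-0.252·111.32)² + (-0.137·88.93)²) = √(786.95061 + 148.43548) = 30.584 km
6–8: √((-0.382·111.32)² + (-0.308·88.93)²) = √(1808.31099 + 750.23620) = 50.582 km
6–9: √((-0.337·111.32)² + (-0.107·88.93)²) = √(1407.36322 + 90.54493) = 38.703 km
7–8: √((-0.130·111.32)² + (-0.171·88.93)²) = √(209.42721 + 231.25376) = 20.992 km
7–9: √((-0.085·111.32)² + (0.030·88.93)²) = √(89.53323 + 7.11769) = 9.831 km
8–9: √((0.045·111.32)² + (0.201·88.93)²) = √(25.09409 + 319.51312) = 18.564 km
Closest pair: 7–9 at 9.831 km.

7 and 9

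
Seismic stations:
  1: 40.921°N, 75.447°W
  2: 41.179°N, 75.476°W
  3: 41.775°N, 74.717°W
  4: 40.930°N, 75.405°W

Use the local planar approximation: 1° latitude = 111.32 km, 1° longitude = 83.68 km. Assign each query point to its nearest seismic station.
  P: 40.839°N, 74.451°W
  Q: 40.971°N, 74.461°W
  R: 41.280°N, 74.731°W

P at 40.839°N, 74.451°W:
  1: 83.844 km
  2: 93.752 km
  3: 106.547 km
  4: 80.471 km
  → nearest: 4 (80.471 km)
Q at 40.971°N, 74.461°W:
  1: 82.696 km
  2: 88.035 km
  3: 92.029 km
  4: 79.126 km
  → nearest: 4 (79.126 km)
R at 41.280°N, 74.731°W:
  1: 72.020 km
  2: 63.347 km
  3: 55.116 km
  4: 68.549 km
  → nearest: 3 (55.116 km)

P→4; Q→4; R→3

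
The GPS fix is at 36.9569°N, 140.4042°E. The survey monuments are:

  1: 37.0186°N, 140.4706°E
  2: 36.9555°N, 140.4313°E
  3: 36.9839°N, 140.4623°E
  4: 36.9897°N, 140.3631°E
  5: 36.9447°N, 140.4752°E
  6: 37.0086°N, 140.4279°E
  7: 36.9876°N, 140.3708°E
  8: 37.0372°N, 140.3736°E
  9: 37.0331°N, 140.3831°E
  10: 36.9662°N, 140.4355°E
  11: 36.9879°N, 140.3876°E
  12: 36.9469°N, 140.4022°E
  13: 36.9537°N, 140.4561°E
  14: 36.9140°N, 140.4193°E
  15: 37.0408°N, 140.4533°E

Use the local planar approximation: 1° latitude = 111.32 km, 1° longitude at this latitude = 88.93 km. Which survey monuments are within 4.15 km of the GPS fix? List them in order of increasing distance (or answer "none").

Distances from 36.9569°N, 140.4042°E:
1: √((0.0617·111.32)² + (0.0664·88.93)²) = √(47.175523 + 34.868458) = 9.0578 km
2: √((-0.0014·111.32)² + (0.0271·88.93)²) = √(0.024289 + 5.808114) = 2.4150 km
3: √((0.0270·111.32)² + (0.0581·88.93)²) = √(9.033872 + 26.696163) = 5.9775 km
4: √((0.0328·111.32)² + (-0.0411·88.93)²) = √(13.331962 + 13.359193) = 5.1663 km
5: √((-0.0122·111.32)² + (0.0710·88.93)²) = √(1.844446 + 39.866975) = 6.4584 km
6: √((0.0517·111.32)² + (0.0237·88.93)²) = √(33.122833 + 4.442151) = 6.1290 km
7: √((0.0307·111.32)² + (-0.0334·88.93)²) = √(11.679470 + 8.822456) = 4.5279 km
8: √((0.0803·111.32)² + (-0.0306·88.93)²) = √(79.905649 + 7.405245) = 9.3440 km
9: √((0.0762·111.32)² + (-0.0211·88.93)²) = √(71.954231 + 3.520963) = 8.6876 km
10: √((0.0093·111.32)² + (0.0313·88.93)²) = √(1.071796 + 7.747922) = 2.9698 km
11: √((0.0310·111.32)² + (-0.0166·88.93)²) = √(11.908849 + 2.179279) = 3.7534 km
12: √((-0.0100·111.32)² + (-0.0020·88.93)²) = √(1.239214 + 0.031634) = 1.1273 km
13: √((-0.0032·111.32)² + (0.0519·88.93)²) = √(0.126896 + 21.302536) = 4.6292 km
14: √((-0.0429·111.32)² + (0.0151·88.93)²) = √(22.806623 + 1.803227) = 4.9608 km
15: √((0.0839·111.32)² + (0.0491·88.93)²) = √(87.230893 + 19.065999) = 10.3100 km
Threshold 4.15 km: 12 (1.1273 km), 2 (2.4150 km), 10 (2.9698 km), 11 (3.7534 km) are within range.

12, 2, 10, 11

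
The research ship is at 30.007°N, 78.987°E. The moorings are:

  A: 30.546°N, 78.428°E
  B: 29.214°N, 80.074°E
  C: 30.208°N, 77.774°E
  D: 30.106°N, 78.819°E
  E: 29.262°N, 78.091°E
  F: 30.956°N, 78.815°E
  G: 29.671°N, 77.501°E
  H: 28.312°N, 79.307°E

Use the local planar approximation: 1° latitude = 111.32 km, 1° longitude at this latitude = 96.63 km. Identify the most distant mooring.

Distances from 30.007°N, 78.987°E:
A: 80.734 km
B: 137.206 km
C: 119.329 km
D: 19.621 km
E: 119.892 km
F: 106.942 km
G: 148.384 km
H: 191.204 km
Maximum: H at 191.204 km.

H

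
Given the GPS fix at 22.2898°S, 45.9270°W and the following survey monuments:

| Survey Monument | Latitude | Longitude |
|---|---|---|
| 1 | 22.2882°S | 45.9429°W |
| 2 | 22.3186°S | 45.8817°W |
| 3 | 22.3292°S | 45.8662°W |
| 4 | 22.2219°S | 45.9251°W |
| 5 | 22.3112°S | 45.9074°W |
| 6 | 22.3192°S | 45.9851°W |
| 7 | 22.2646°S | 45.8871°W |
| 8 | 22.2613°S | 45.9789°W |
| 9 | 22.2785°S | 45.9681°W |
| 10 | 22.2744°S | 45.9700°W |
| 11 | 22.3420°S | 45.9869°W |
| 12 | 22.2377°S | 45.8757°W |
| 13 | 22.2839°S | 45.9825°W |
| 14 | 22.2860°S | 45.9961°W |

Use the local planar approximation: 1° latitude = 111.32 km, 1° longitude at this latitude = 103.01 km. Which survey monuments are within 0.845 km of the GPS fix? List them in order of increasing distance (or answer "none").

none

Distances from 22.2898°S, 45.9270°W:
1: √((0.0016·111.32)² + (-0.0159·103.01)²) = √(0.031724 + 2.682582) = 1.6475 km
2: √((-0.0288·111.32)² + (0.0453·103.01)²) = √(10.278539 + 21.774850) = 5.6616 km
3: √((-0.0394·111.32)² + (0.0608·103.01)²) = √(19.237066 + 39.225269) = 7.6461 km
4: √((0.0679·111.32)² + (0.0019·103.01)²) = √(57.132857 + 0.038306) = 7.5612 km
5: √((-0.0214·111.32)² + (0.0196·103.01)²) = √(5.675106 + 4.076345) = 3.1227 km
6: √((-0.0294·111.32)² + (-0.0581·103.01)²) = √(10.711272 + 35.818801) = 6.8213 km
7: √((0.0252·111.32)² + (0.0399·103.01)²) = √(7.869506 + 16.892914) = 4.9762 km
8: √((0.0285·111.32)² + (-0.0519·103.01)²) = √(10.065518 + 28.582058) = 6.2167 km
9: √((0.0113·111.32)² + (-0.0411·103.01)²) = √(1.582353 + 17.924309) = 4.4166 km
10: √((0.0154·111.32)² + (-0.0430·103.01)²) = √(2.938920 + 19.619850) = 4.7496 km
11: √((-0.0522·111.32)² + (-0.0599·103.01)²) = √(33.766605 + 38.072590) = 8.4758 km
12: √((0.0521·111.32)² + (0.0513·103.01)²) = √(33.637355 + 27.925021) = 7.8462 km
13: √((0.0059·111.32)² + (-0.0555·103.01)²) = √(0.431370 + 32.684718) = 5.7547 km
14: √((0.0038·111.32)² + (-0.0691·103.01)²) = √(0.178943 + 50.665796) = 7.1305 km
Threshold 0.845 km: none within range.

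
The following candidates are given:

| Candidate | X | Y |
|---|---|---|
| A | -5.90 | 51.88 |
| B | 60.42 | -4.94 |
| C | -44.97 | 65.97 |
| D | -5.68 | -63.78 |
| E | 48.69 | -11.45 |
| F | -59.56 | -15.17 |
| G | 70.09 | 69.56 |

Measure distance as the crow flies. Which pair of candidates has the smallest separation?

Pairwise distances:
A–B: 87.33
A–C: 41.53
A–D: 115.66
A–E: 83.61
A–F: 85.88
A–G: 78.02
B–C: 127.02
B–D: 88.49
B–E: 13.42
B–F: 120.42
B–G: 75.12
C–D: 135.57
C–E: 121.52
C–F: 82.44
C–G: 115.12
D–E: 75.46
D–F: 72.57
D–G: 153.36
E–F: 108.31
E–G: 83.79
F–G: 154.88
Closest pair: B–E at 13.42.

B and E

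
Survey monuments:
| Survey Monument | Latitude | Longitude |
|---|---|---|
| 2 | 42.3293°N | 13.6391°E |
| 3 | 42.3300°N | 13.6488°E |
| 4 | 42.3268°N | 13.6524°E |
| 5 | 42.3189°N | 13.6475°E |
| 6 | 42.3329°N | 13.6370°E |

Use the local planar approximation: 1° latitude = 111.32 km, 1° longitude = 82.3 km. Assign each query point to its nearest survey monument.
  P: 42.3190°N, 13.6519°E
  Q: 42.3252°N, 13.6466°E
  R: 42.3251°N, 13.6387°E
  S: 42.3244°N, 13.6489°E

P at 42.3190°N, 13.6519°E:
  2: √((0.0103·111.32)² + (-0.0128·82.3)²) = √(1.314682 + 1.109736) = 1.5571 km
  3: √((0.0110·111.32)² + (-0.0031·82.3)²) = √(1.499449 + 0.065091) = 1.2508 km
  4: √((0.0078·111.32)² + (0.0005·82.3)²) = √(0.753938 + 0.001693) = 0.8693 km
  5: √((-0.0001·111.32)² + (-0.0044·82.3)²) = √(0.000124 + 0.131131) = 0.3623 km
  6: √((0.0139·111.32)² + (-0.0149·82.3)²) = √(2.394286 + 1.503738) = 1.9743 km
  → nearest: 5 (0.3623 km)
Q at 42.3252°N, 13.6466°E:
  2: √((0.0041·111.32)² + (-0.0075·82.3)²) = √(0.208312 + 0.380998) = 0.7677 km
  3: √((0.0048·111.32)² + (0.0022·82.3)²) = √(0.285515 + 0.032783) = 0.5642 km
  4: √((0.0016·111.32)² + (0.0058·82.3)²) = √(0.031724 + 0.227853) = 0.5095 km
  5: √((-0.0063·111.32)² + (0.0009·82.3)²) = √(0.491844 + 0.005486) = 0.7052 km
  6: √((0.0077·111.32)² + (-0.0096·82.3)²) = √(0.734730 + 0.624226) = 1.1657 km
  → nearest: 4 (0.5095 km)
R at 42.3251°N, 13.6387°E:
  2: √((0.0042·111.32)² + (0.0004·82.3)²) = √(0.218597 + 0.001084) = 0.4687 km
  3: √((0.0049·111.32)² + (0.0101·82.3)²) = √(0.297535 + 0.690943) = 0.9942 km
  4: √((0.0017·111.32)² + (0.0137·82.3)²) = √(0.035813 + 1.271279) = 1.1433 km
  5: √((-0.0062·111.32)² + (0.0088·82.3)²) = √(0.476354 + 0.524524) = 1.0004 km
  6: √((0.0078·111.32)² + (-0.0017·82.3)²) = √(0.753938 + 0.019575) = 0.8795 km
  → nearest: 2 (0.4687 km)
S at 42.3244°N, 13.6489°E:
  2: √((0.0049·111.32)² + (-0.0098·82.3)²) = √(0.297535 + 0.650507) = 0.9737 km
  3: √((0.0056·111.32)² + (-0.0001·82.3)²) = √(0.388618 + 0.000068) = 0.6234 km
  4: √((0.0024·111.32)² + (0.0035·82.3)²) = √(0.071379 + 0.082973) = 0.3929 km
  5: √((-0.0055·111.32)² + (-0.0014·82.3)²) = √(0.374862 + 0.013276) = 0.6230 km
  6: √((0.0085·111.32)² + (-0.0119·82.3)²) = √(0.895332 + 0.959166) = 1.3618 km
  → nearest: 4 (0.3929 km)

P→5; Q→4; R→2; S→4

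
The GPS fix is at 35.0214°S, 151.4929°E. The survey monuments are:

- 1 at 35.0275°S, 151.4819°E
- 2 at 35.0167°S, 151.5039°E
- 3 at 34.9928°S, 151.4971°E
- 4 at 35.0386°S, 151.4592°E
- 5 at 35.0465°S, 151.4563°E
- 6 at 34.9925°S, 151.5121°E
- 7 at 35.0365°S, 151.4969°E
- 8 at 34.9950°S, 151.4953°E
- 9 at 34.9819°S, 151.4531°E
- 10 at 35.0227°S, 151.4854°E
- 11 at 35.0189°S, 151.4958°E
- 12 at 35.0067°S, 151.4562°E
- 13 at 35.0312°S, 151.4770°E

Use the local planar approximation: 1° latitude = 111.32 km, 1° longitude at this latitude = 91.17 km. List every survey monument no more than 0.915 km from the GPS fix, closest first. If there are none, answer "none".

Distances from 35.0214°S, 151.4929°E:
1: √((-0.0061·111.32)² + (-0.0110·91.17)²) = √(0.461112 + 1.005748) = 1.2111 km
2: √((0.0047·111.32)² + (0.0110·91.17)²) = √(0.273742 + 1.005748) = 1.1311 km
3: √((0.0286·111.32)² + (0.0042·91.17)²) = √(10.136277 + 0.146623) = 3.2067 km
4: √((-0.0172·111.32)² + (-0.0337·91.17)²) = √(3.666091 + 9.439820) = 3.6202 km
5: √((-0.0251·111.32)² + (-0.0366·91.17)²) = √(7.807174 + 11.134381) = 4.3522 km
6: √((0.0289·111.32)² + (0.0192·91.17)²) = √(10.350041 + 3.064124) = 3.6625 km
7: √((-0.0151·111.32)² + (0.0040·91.17)²) = √(2.825532 + 0.132992) = 1.7200 km
8: √((0.0264·111.32)² + (0.0024·91.17)²) = √(8.636828 + 0.047877) = 2.9470 km
9: √((0.0395·111.32)² + (-0.0398·91.17)²) = √(19.334840 + 13.166491) = 5.7010 km
10: √((-0.0013·111.32)² + (-0.0075·91.17)²) = √(0.020943 + 0.467548) = 0.6989 km
11: √((0.0025·111.32)² + (0.0029·91.17)²) = √(0.077451 + 0.069904) = 0.3839 km
12: √((0.0147·111.32)² + (-0.0367·91.17)²) = √(2.677818 + 11.195308) = 3.7247 km
13: √((-0.0098·111.32)² + (-0.0159·91.17)²) = √(1.190141 + 2.101349) = 1.8142 km
Threshold 0.915 km: 11 (0.3839 km), 10 (0.6989 km) are within range.

11, 10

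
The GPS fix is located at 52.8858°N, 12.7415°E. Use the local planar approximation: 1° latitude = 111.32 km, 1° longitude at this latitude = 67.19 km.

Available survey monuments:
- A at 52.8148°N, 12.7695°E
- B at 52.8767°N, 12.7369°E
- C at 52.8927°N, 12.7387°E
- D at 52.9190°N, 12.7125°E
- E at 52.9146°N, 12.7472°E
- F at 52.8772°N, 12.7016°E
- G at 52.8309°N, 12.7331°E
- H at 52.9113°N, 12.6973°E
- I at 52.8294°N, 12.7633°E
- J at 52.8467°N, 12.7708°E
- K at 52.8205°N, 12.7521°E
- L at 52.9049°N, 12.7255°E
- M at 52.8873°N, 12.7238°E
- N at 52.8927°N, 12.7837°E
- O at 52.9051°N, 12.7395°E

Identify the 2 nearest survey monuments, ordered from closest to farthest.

Distances from 52.8858°N, 12.7415°E:
A: √((-0.0710·111.32)² + (0.0280·67.19)²) = √(62.468790 + 3.539365) = 8.1245 km
B: √((-0.0091·111.32)² + (-0.0046·67.19)²) = √(1.026193 + 0.095527) = 1.0591 km
C: √((0.0069·111.32)² + (-0.0028·67.19)²) = √(0.589990 + 0.035394) = 0.7908 km
D: √((0.0332·111.32)² + (-0.0290·67.19)²) = √(13.659115 + 3.796691) = 4.1780 km
E: √((0.0288·111.32)² + (0.0057·67.19)²) = √(10.278539 + 0.146676) = 3.2288 km
F: √((-0.0086·111.32)² + (-0.0399·67.19)²) = √(0.916523 + 7.187123) = 2.8467 km
G: √((-0.0549·111.32)² + (-0.0084·67.19)²) = √(37.350041 + 0.318543) = 6.1375 km
H: √((0.0255·111.32)² + (-0.0442·67.19)²) = √(8.057991 + 8.819700) = 4.1082 km
I: √((-0.0564·111.32)² + (0.0218·67.19)²) = √(39.418909 + 2.145469) = 6.4470 km
J: √((-0.0391·111.32)² + (0.0293·67.19)²) = √(18.945231 + 3.875650) = 4.7771 km
K: √((-0.0653·111.32)² + (0.0106·67.19)²) = √(52.841210 + 0.507249) = 7.3040 km
L: √((0.0191·111.32)² + (-0.0160·67.19)²) = √(4.520777 + 1.155711) = 2.3825 km
M: √((0.0015·111.32)² + (-0.0177·67.19)²) = √(0.027882 + 1.414346) = 1.2009 km
N: √((0.0069·111.32)² + (0.0422·67.19)²) = √(0.589990 + 8.039595) = 2.9376 km
O: √((0.0193·111.32)² + (-0.0020·67.19)²) = √(4.615949 + 0.018058) = 2.1527 km
Sorted: C (0.7908 km) < B (1.0591 km) < M (1.2009 km) < O (2.1527 km) < …

C, B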